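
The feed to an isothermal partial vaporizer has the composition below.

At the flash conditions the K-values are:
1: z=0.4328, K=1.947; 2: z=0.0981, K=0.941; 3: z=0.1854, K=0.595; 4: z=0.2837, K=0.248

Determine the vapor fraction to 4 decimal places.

Let ψ = V/F and solve Σ zᵢ(Kᵢ−1)/(1+ψ(Kᵢ−1)) = 0.
Check two-phase: ΣzᵢKᵢ = 1.1156 > 1 and Σzᵢ/Kᵢ = 1.7821 > 1, so g(0) = 0.1156 > 0 and g(1) = -0.7821 < 0.
Iterate (Newton) starting at ψ = 0.63:
  ψ = 0.6300: g = -0.25552, g' = -0.7868 → ψ = 0.3052
  ψ = 0.3052: g = -0.05052, g' = -0.5438 → ψ = 0.2123
  ψ = 0.2123: g = -0.00065, g' = -0.5330 → ψ = 0.2111
Converged at ψ = 0.2111.

ψ = 0.2111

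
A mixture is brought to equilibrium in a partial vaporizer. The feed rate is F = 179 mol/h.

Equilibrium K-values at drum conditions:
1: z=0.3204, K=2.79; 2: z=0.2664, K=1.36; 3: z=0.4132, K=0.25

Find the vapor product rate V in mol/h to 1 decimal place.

Rachford–Rice: g(β) = Σ zᵢ(Kᵢ−1)/(1+β(Kᵢ−1)) = 0.
Feasibility: ΣzᵢKᵢ = 1.3595, Σzᵢ/Kᵢ = 1.9635 — both > 1, two phases present.
Newton iteration, β⁰ = 0.5:
  β = 0.5000: g = -0.11192, g' = -0.9057 → β = 0.3764
  β = 0.3764: g = -0.00471, g' = -0.8445 → β = 0.3709
Converged at β = 0.3709.
Then V = β·F = 0.3709·179 = 66.4 mol/h and L = F − V = 112.6 mol/h.

V = 66.4 mol/h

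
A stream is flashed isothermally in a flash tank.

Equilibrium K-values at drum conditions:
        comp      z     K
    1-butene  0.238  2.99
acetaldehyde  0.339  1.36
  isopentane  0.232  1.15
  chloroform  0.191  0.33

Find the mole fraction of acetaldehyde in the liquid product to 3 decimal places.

Material balance + equilibrium reduce to Σ zᵢ(Kᵢ−1)/(1+V/F(Kᵢ−1)) = 0.
Check two-phase: ΣzᵢKᵢ = 1.502 > 1 and Σzᵢ/Kᵢ = 1.109 > 1, so g(0) = 0.502 > 0 and g(1) = -0.109 < 0.
Newton–Raphson from V/F = 0.5:
  V/F = 0.500: g = 0.1808, g' = -0.467 → V/F = 0.887
  V/F = 0.887: g = -0.0211, g' = -0.674 → V/F = 0.856
  V/F = 0.856: g = -0.0007, g' = -0.630 → V/F = 0.855
Converged at V/F = 0.855.
Compositions from xᵢ = zᵢ/(1+V/F(Kᵢ−1)), yᵢ = Kᵢxᵢ:
  1-butene: x = 0.088, y = 0.263
  acetaldehyde: x = 0.259, y = 0.353
  isopentane: x = 0.206, y = 0.236
  chloroform: x = 0.447, y = 0.148

x_acetaldehyde = 0.259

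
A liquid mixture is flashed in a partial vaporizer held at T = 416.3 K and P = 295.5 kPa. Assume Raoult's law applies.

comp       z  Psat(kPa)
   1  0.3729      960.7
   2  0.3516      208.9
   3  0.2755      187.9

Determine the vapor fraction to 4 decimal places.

ψ = 0.8660

Raoult's law: Kᵢ = Pᵢˢᵃᵗ/P = Pᵢˢᵃᵗ/295.5.
  K_1 = 960.7/295.5 = 3.251100, K_2 = 208.9/295.5 = 0.706937, K_3 = 187.9/295.5 = 0.635871
Iterate (Newton) starting at ψ = 0.42:
  ψ = 0.4200: g = 0.19555, g' = -0.5894 → ψ = 0.7518
  ψ = 0.7518: g = 0.04151, g' = -0.3796 → ψ = 0.8611
  ψ = 0.8611: g = 0.00172, g' = -0.3504 → ψ = 0.8660
Converged at ψ = 0.8660.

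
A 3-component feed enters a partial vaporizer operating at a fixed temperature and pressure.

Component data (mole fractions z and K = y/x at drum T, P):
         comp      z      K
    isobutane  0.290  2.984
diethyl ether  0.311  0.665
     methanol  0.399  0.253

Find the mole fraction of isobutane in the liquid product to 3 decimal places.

Material balance + equilibrium reduce to Σ zᵢ(Kᵢ−1)/(1+V/F(Kᵢ−1)) = 0.
Check two-phase: ΣzᵢKᵢ = 1.173 > 1 and Σzᵢ/Kᵢ = 2.142 > 1, so g(0) = 0.173 > 0 and g(1) = -1.142 < 0.
Newton–Raphson from V/F = 0.5:
  V/F = 0.500: g = -0.3121, g' = -0.905 → V/F = 0.155
  V/F = 0.155: g = -0.0072, g' = -0.991 → V/F = 0.148
Converged at V/F = 0.148.
Compositions from xᵢ = zᵢ/(1+V/F(Kᵢ−1)), yᵢ = Kᵢxᵢ:
  isobutane: x = 0.224, y = 0.669
  diethyl ether: x = 0.327, y = 0.218
  methanol: x = 0.449, y = 0.113

x_isobutane = 0.224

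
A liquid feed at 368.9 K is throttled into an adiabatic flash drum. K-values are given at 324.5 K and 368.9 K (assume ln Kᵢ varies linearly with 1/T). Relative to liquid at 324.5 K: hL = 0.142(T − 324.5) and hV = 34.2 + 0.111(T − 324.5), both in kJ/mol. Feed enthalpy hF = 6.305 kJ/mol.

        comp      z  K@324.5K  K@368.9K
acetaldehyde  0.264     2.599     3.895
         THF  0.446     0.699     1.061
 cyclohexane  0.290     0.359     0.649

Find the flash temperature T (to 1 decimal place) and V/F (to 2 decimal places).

T = 326.7 K, V/F = 0.18

Adiabatic flash: solve Rachford–Rice at each trial T, then check hF = ψ·hV(T) + (1−ψ)·hL(T).
  T = 324.5 K: K = (2.599, 0.699, 0.359), RR gives ψ = 0.141, H_out = 4.818 kJ/mol
  T = 368.9 K: K = (3.895, 1.061, 0.649), RR gives ψ = 1.000, H_out = 39.128 kJ/mol
  T = 346.7 K: K = (3.223, 0.873, 0.492), RR gives ψ = 0.547, H_out = 21.468 kJ/mol
  T = 335.6 K: K = (2.905, 0.784, 0.422), RR gives ψ = 0.326, H_out = 12.626 kJ/mol
  T = 330.1 K: K = (2.752, 0.741, 0.390), RR gives ψ = 0.232, H_out = 8.695 kJ/mol
  T = 327.3 K: K = (2.675, 0.720, 0.374), RR gives ψ = 0.186, H_out = 6.749 kJ/mol
  T = 325.9 K: K = (2.637, 0.709, 0.367), RR gives ψ = 0.163, H_out = 5.782 kJ/mol
Linear interpolation between T = 325.9 (H_out = 5.782) and T = 327.3 (H_out = 6.749) on hF = 6.305 gives T ≈ 326.7 K, at which ψ = 0.18.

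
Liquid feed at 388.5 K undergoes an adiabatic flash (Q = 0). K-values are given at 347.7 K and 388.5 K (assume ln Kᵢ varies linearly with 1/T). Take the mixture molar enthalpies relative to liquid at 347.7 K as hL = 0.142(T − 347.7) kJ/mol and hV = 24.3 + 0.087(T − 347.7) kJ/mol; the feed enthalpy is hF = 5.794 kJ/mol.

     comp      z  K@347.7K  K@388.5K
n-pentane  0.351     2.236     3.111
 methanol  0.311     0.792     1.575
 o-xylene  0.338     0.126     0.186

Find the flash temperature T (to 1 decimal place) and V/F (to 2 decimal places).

T = 355.1 K, V/F = 0.20

Adiabatic flash: solve Rachford–Rice at each trial T, then check hF = ψ·hV(T) + (1−ψ)·hL(T).
  T = 347.7 K: K = (2.236, 0.792, 0.126), RR gives ψ = 0.095, H_out = 2.312 kJ/mol
  T = 388.5 K: K = (3.111, 1.575, 0.186), RR gives ψ = 0.533, H_out = 17.541 kJ/mol
  T = 368.1 K: K = (2.662, 1.138, 0.155), RR gives ψ = 0.355, H_out = 11.117 kJ/mol
  T = 357.9 K: K = (2.446, 0.954, 0.140), RR gives ψ = 0.235, H_out = 7.031 kJ/mol
  T = 352.8 K: K = (2.340, 0.871, 0.133), RR gives ψ = 0.168, H_out = 4.751 kJ/mol
  T = 355.4 K: K = (2.394, 0.913, 0.137), RR gives ψ = 0.203, H_out = 5.933 kJ/mol
  T = 354.1 K: K = (2.367, 0.891, 0.135), RR gives ψ = 0.185, H_out = 5.348 kJ/mol
Linear interpolation between T = 354.1 (H_out = 5.348) and T = 355.4 (H_out = 5.933) on hF = 5.794 gives T ≈ 355.1 K, at which ψ = 0.20.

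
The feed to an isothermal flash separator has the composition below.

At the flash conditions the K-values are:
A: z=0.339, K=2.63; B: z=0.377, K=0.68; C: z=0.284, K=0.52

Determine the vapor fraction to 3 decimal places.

ψ = 0.459

Iterate (Newton) starting at ψ = 0.33:
  ψ = 0.330: g = 0.0624, g' = -0.521 → ψ = 0.450
  ψ = 0.450: g = 0.0041, g' = -0.459 → ψ = 0.459
Converged at ψ = 0.459.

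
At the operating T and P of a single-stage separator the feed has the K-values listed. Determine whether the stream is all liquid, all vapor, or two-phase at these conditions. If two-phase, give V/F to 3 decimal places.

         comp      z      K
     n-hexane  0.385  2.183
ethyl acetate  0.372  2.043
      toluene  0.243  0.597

all vapor

ΣzᵢKᵢ = 1.746; Σzᵢ/Kᵢ = 0.765.
Since Σzᵢ/Kᵢ < 1 the mixture is above its dew point — single vapor phase.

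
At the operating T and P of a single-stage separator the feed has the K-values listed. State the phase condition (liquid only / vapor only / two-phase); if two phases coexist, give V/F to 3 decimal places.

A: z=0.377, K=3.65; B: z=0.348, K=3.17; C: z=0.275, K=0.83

ΣzᵢKᵢ = 2.707; Σzᵢ/Kᵢ = 0.544.
Since Σzᵢ/Kᵢ < 1 the mixture is above its dew point — single vapor phase.

vapor only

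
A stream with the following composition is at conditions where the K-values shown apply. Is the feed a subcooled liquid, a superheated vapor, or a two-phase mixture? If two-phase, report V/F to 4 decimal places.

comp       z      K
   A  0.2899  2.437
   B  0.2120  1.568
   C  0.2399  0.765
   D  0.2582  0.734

ΣzᵢKᵢ = 1.4119; Σzᵢ/Kᵢ = 0.9195.
Since Σzᵢ/Kᵢ < 1 the mixture is above its dew point — single vapor phase.

superheated vapor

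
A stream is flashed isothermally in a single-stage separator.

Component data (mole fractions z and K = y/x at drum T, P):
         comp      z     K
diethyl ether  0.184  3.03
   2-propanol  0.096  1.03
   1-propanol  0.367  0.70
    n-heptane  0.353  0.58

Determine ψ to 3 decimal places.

Material balance + equilibrium reduce to Σ zᵢ(Kᵢ−1)/(1+ψ(Kᵢ−1)) = 0.
Check two-phase: ΣzᵢKᵢ = 1.118 > 1 and Σzᵢ/Kᵢ = 1.287 > 1, so g(0) = 0.118 > 0 and g(1) = -0.287 < 0.
Iterate (Newton) starting at ψ = 0.46:
  ψ = 0.460: g = -0.1155, g' = -0.343 → ψ = 0.123
  ψ = 0.123: g = 0.0310, g' = -0.590 → ψ = 0.176
  ψ = 0.176: g = 0.0019, g' = -0.521 → ψ = 0.179
Converged at ψ = 0.179.

ψ = 0.179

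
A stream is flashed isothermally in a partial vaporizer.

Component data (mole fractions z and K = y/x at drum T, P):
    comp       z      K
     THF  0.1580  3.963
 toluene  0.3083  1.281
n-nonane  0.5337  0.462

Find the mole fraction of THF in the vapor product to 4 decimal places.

y_THF = 0.3438

Rachford–Rice: g(V/F) = Σ zᵢ(Kᵢ−1)/(1+V/F(Kᵢ−1)) = 0.
Feasibility: ΣzᵢKᵢ = 1.2677, Σzᵢ/Kᵢ = 1.4357 — both > 1, two phases present.
Newton–Raphson from V/F = 0.42:
  V/F = 0.4200: g = -0.08488, g' = -0.5527 → V/F = 0.2664
  V/F = 0.2664: g = 0.00706, g' = -0.6648 → V/F = 0.2770
  V/F = 0.2770: g = 0.00007, g' = -0.6527 → V/F = 0.2771
Converged at V/F = 0.2771.
Compositions from xᵢ = zᵢ/(1+V/F(Kᵢ−1)), yᵢ = Kᵢxᵢ:
  THF: x = 0.0868, y = 0.3438
  toluene: x = 0.2860, y = 0.3664
  n-nonane: x = 0.6272, y = 0.2898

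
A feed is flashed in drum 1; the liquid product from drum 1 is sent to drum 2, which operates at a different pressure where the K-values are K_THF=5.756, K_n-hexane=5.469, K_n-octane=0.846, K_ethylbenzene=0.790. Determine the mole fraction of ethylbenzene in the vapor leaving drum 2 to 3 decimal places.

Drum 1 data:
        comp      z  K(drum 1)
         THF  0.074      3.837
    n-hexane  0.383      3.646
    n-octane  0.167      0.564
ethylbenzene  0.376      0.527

y_ethylbenzene (drum 2) = 0.537

Drum 1:
Newton iteration, ψ₁⁰ = 0.68:
  ψ₁ = 0.680: g = 0.0680, g' = -0.659 → ψ₁ = 0.783
  ψ₁ = 0.783: g = 0.0019, g' = -0.627 → ψ₁ = 0.786
Converged at ψ₁ = 0.786.
Drum-1 compositions:
  THF: x = 0.023, y = 0.088
  n-hexane: x = 0.124, y = 0.453
  n-octane: x = 0.254, y = 0.143
  ethylbenzene: x = 0.599, y = 0.315
Drum-2 feed = drum-1 liquid: z₂ = (0.0229, 0.1243, 0.2541, 0.5986).
Drum 2:
Newton iteration, ψ₂⁰ = 0.69:
  ψ₂ = 0.690: g = -0.0293, g' = -0.221 → ψ₂ = 0.557
  ψ₂ = 0.557: g = 0.0038, g' = -0.284 → ψ₂ = 0.571
Converged at ψ₂ = 0.571.
  THF: x = 0.006, y = 0.035
  n-hexane: x = 0.035, y = 0.191
  n-octane: x = 0.279, y = 0.236
  ethylbenzene: x = 0.680, y = 0.537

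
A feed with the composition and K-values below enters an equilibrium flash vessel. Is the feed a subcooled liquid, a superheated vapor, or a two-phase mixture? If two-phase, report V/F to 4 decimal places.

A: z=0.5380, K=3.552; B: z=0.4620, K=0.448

ΣzᵢKᵢ = 2.1180; Σzᵢ/Kᵢ = 1.1827.
Both exceed 1, so a two-phase solution exists.
Let ψ = V/F and solve Σ zᵢ(Kᵢ−1)/(1+ψ(Kᵢ−1)) = 0.
Newton iteration, ψ⁰ = 0.5:
  ψ = 0.5000: g = 0.25100, g' = -0.9450 → ψ = 0.7656
  ψ = 0.7656: g = 0.02311, g' = -0.8239 → ψ = 0.7937
  ψ = 0.7937: g = -0.00006, g' = -0.8287 → ψ = 0.7936
Converged at ψ = 0.7936.

two-phase, V/F = 0.7936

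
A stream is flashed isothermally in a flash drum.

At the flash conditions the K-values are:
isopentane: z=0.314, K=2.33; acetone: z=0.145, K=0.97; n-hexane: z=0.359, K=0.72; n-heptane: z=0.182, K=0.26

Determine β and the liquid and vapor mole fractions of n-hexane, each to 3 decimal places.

Newton–Raphson from β = 0.5:
  β = 0.500: g = -0.0843, g' = -0.490 → β = 0.328
  β = 0.328: g = -0.0021, g' = -0.477 → β = 0.323
Converged at β = 0.323.
Compositions from xᵢ = zᵢ/(1+β(Kᵢ−1)), yᵢ = Kᵢxᵢ:
  isopentane: x = 0.220, y = 0.512
  acetone: x = 0.146, y = 0.142
  n-hexane: x = 0.395, y = 0.284
  n-heptane: x = 0.239, y = 0.062

β = 0.323, x_n-hexane = 0.395, y_n-hexane = 0.284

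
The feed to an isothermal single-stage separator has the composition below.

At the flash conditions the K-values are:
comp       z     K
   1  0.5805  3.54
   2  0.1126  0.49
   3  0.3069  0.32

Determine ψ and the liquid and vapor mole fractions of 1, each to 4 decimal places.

ψ = 0.7398, x_1 = 0.2016, y_1 = 0.7138

Iterate (Newton) starting at ψ = 0.5:
  ψ = 0.5000: g = 0.25626, g' = -1.1054 → ψ = 0.7318
  ψ = 0.7318: g = 0.00870, g' = -1.0951 → ψ = 0.7398
Converged at ψ = 0.7398.
Compositions from xᵢ = zᵢ/(1+ψ(Kᵢ−1)), yᵢ = Kᵢxᵢ:
  1: x = 0.2016, y = 0.7138
  2: x = 0.1808, y = 0.0886
  3: x = 0.6175, y = 0.1976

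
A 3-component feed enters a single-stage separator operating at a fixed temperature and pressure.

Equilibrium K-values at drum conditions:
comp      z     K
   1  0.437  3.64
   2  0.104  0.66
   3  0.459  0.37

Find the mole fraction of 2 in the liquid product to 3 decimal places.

x_2 = 0.127

Rachford–Rice: g(ψ) = Σ zᵢ(Kᵢ−1)/(1+ψ(Kᵢ−1)) = 0.
Check two-phase: ΣzᵢKᵢ = 1.829 > 1 and Σzᵢ/Kᵢ = 1.518 > 1, so g(0) = 0.829 > 0 and g(1) = -0.518 < 0.
Newton–Raphson from ψ = 0.37:
  ψ = 0.370: g = 0.1661, g' = -1.105 → ψ = 0.520
  ψ = 0.520: g = 0.0129, g' = -0.961 → ψ = 0.534
Converged at ψ = 0.534.
Compositions from xᵢ = zᵢ/(1+ψ(Kᵢ−1)), yᵢ = Kᵢxᵢ:
  1: x = 0.181, y = 0.660
  2: x = 0.127, y = 0.084
  3: x = 0.692, y = 0.256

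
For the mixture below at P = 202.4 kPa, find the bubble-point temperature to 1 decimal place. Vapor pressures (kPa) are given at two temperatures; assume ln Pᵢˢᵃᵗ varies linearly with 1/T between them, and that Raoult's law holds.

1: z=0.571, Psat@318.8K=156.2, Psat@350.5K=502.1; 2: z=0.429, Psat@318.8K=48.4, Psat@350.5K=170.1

Bubble-point temperature: ΣzᵢPᵢˢᵃᵗ(T) = P. Interpolate ln Pᵢˢᵃᵗ = aᵢ + bᵢ/T.
  T = 318.8 K: ΣzᵢPᵢˢᵃᵗ = 109.95 kPa
  T = 350.5 K: ΣzᵢPᵢˢᵃᵗ = 359.67 kPa
  T = 334.6 K: ΣzᵢPᵢˢᵃᵗ = 204.11 kPa
  T = 326.7 K: ΣzᵢPᵢˢᵃᵗ = 150.93 kPa
  T = 330.6 K: ΣzᵢPᵢˢᵃᵗ = 175.50 kPa
  T = 332.6 K: ΣzᵢPᵢˢᵃᵗ = 189.35 kPa
Interpolating between 332.6 K and 334.6 K gives T ≈ 334.4 K.

T = 334.4 K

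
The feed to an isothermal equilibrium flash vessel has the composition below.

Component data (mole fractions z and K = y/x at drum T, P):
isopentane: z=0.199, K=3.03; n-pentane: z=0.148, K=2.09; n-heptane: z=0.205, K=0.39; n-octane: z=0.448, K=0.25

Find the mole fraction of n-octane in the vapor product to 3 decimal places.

y_n-octane = 0.120

Material balance + equilibrium reduce to Σ zᵢ(Kᵢ−1)/(1+V/F(Kᵢ−1)) = 0.
Feasibility: ΣzᵢKᵢ = 1.104, Σzᵢ/Kᵢ = 2.454 — both > 1, two phases present.
Newton iteration, V/F⁰ = 0.5:
  V/F = 0.500: g = -0.4126, g' = -1.079 → V/F = 0.117
  V/F = 0.117: g = -0.0340, g' = -1.064 → V/F = 0.086
Converged at V/F = 0.086.
Compositions from xᵢ = zᵢ/(1+V/F(Kᵢ−1)), yᵢ = Kᵢxᵢ:
  isopentane: x = 0.169, y = 0.513
  n-pentane: x = 0.135, y = 0.283
  n-heptane: x = 0.216, y = 0.084
  n-octane: x = 0.479, y = 0.120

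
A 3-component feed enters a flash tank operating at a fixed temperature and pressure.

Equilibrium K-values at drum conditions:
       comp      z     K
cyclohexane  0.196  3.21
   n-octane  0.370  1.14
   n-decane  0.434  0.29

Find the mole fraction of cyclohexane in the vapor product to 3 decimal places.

Rachford–Rice: g(β) = Σ zᵢ(Kᵢ−1)/(1+β(Kᵢ−1)) = 0.
Feasibility: ΣzᵢKᵢ = 1.177, Σzᵢ/Kᵢ = 1.882 — both > 1, two phases present.
Newton–Raphson from β = 0.46:
  β = 0.460: g = -0.1941, g' = -0.724 → β = 0.192
  β = 0.192: g = -0.0022, g' = -0.772 → β = 0.189
Converged at β = 0.189.
Compositions from xᵢ = zᵢ/(1+β(Kᵢ−1)), yᵢ = Kᵢxᵢ:
  cyclohexane: x = 0.138, y = 0.444
  n-octane: x = 0.360, y = 0.411
  n-decane: x = 0.501, y = 0.145

y_cyclohexane = 0.444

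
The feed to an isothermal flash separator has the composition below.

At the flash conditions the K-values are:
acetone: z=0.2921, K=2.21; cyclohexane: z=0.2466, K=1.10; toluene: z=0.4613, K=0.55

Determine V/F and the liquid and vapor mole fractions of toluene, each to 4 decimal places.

V/F = 0.4262, x_toluene = 0.5708, y_toluene = 0.3139

Newton–Raphson from V/F = 0.5:
  V/F = 0.5000: g = -0.02415, g' = -0.3238 → V/F = 0.4254
  V/F = 0.4254: g = 0.00026, g' = -0.3315 → V/F = 0.4262
Converged at V/F = 0.4262.
Compositions from xᵢ = zᵢ/(1+V/F(Kᵢ−1)), yᵢ = Kᵢxᵢ:
  acetone: x = 0.1927, y = 0.4259
  cyclohexane: x = 0.2365, y = 0.2602
  toluene: x = 0.5708, y = 0.3139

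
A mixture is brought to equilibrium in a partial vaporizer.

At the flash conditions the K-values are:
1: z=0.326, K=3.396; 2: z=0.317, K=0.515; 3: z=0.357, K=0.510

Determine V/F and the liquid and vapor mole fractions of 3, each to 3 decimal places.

V/F = 0.387, x_3 = 0.441, y_3 = 0.225

Material balance + equilibrium reduce to Σ zᵢ(Kᵢ−1)/(1+V/F(Kᵢ−1)) = 0.
Feasibility: ΣzᵢKᵢ = 1.452, Σzᵢ/Kᵢ = 1.412 — both > 1, two phases present.
Iterate (Newton) starting at V/F = 0.5:
  V/F = 0.500: g = -0.0793, g' = -0.668 → V/F = 0.381
  V/F = 0.381: g = 0.0045, g' = -0.753 → V/F = 0.387
Converged at V/F = 0.387.
Compositions from xᵢ = zᵢ/(1+V/F(Kᵢ−1)), yᵢ = Kᵢxᵢ:
  1: x = 0.169, y = 0.574
  2: x = 0.390, y = 0.201
  3: x = 0.441, y = 0.225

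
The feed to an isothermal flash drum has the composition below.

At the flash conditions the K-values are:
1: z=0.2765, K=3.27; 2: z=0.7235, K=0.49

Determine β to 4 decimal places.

β = 0.2234

Let β = V/F and solve Σ zᵢ(Kᵢ−1)/(1+β(Kᵢ−1)) = 0.
g(0) = ΣzᵢKᵢ − 1 = 0.2587 and g(1) = 1 − Σzᵢ/Kᵢ = -0.5611, so a root lies in (0, 1).
Newton iteration, β⁰ = 0.5:
  β = 0.5000: g = -0.20130, g' = -0.6516 → β = 0.1911
  β = 0.1911: g = 0.02894, g' = -0.9241 → β = 0.2224
  β = 0.2224: g = 0.00090, g' = -0.8686 → β = 0.2234
Converged at β = 0.2234.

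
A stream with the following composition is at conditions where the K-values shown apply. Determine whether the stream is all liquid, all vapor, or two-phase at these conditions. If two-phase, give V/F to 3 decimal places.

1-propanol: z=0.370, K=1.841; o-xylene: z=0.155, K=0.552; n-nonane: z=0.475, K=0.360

ΣzᵢKᵢ = 0.938; Σzᵢ/Kᵢ = 1.801.
Since ΣzᵢKᵢ < 1 the mixture is below its bubble point — single liquid phase.

all liquid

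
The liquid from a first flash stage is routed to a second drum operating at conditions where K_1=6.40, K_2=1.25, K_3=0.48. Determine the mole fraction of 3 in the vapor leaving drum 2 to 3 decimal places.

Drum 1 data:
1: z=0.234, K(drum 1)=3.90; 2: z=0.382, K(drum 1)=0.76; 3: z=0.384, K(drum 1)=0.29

Drum 1:
Newton–Raphson from ψ₁ = 0.52:
  ψ₁ = 0.520: g = -0.2664, g' = -0.828 → ψ₁ = 0.198
  ψ₁ = 0.198: g = 0.0173, g' = -1.080 → ψ₁ = 0.214
  ψ₁ = 0.214: g = 0.0003, g' = -1.042 → ψ₁ = 0.215
Converged at ψ₁ = 0.215.
Drum-1 compositions:
  1: x = 0.144, y = 0.563
  2: x = 0.403, y = 0.306
  3: x = 0.453, y = 0.131
Drum-2 feed = drum-1 liquid: z₂ = (0.1442, 0.4027, 0.4530).
Drum 2:
Iterate (Newton) starting at ψ₂ = 0.6:
  ψ₂ = 0.600: g = -0.0711, g' = -0.512 → ψ₂ = 0.461
  ψ₂ = 0.461: g = 0.0037, g' = -0.578 → ψ₂ = 0.467
Converged at ψ₂ = 0.467.
  1: x = 0.041, y = 0.262
  2: x = 0.361, y = 0.451
  3: x = 0.598, y = 0.287

y_3 (drum 2) = 0.287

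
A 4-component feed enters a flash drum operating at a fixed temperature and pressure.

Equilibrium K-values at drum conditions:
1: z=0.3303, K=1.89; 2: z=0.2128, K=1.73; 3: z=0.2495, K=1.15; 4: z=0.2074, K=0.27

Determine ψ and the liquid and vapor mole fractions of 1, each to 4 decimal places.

Rachford–Rice: g(ψ) = Σ zᵢ(Kᵢ−1)/(1+ψ(Kᵢ−1)) = 0.
g(0) = ΣzᵢKᵢ − 1 = 0.3353 and g(1) = 1 − Σzᵢ/Kᵢ = -0.2829, so a root lies in (0, 1).
Newton–Raphson from ψ = 0.36:
  ψ = 0.3600: g = 0.17578, g' = -0.4296 → ψ = 0.7692
  ψ = 0.7692: g = -0.03773, g' = -0.7180 → ψ = 0.7166
  ψ = 0.7166: g = -0.00223, g' = -0.6370 → ψ = 0.7131
Converged at ψ = 0.7131.
Compositions from xᵢ = zᵢ/(1+ψ(Kᵢ−1)), yᵢ = Kᵢxᵢ:
  1: x = 0.2021, y = 0.3819
  2: x = 0.1399, y = 0.2421
  3: x = 0.2254, y = 0.2592
  4: x = 0.4326, y = 0.1168

ψ = 0.7131, x_1 = 0.2021, y_1 = 0.3819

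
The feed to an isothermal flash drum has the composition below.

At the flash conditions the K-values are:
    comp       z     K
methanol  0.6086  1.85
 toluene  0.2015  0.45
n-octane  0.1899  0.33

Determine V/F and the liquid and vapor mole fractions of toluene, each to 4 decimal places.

V/F = 0.5355, x_toluene = 0.2856, y_toluene = 0.1285

Material balance + equilibrium reduce to Σ zᵢ(Kᵢ−1)/(1+V/F(Kᵢ−1)) = 0.
g(0) = ΣzᵢKᵢ − 1 = 0.2793 and g(1) = 1 − Σzᵢ/Kᵢ = -0.3522, so a root lies in (0, 1).
Iterate (Newton) starting at V/F = 0.5:
  V/F = 0.5000: g = 0.01883, g' = -0.5253 → V/F = 0.5359
  V/F = 0.5359: g = -0.00021, g' = -0.5376 → V/F = 0.5355
Converged at V/F = 0.5355.
Compositions from xᵢ = zᵢ/(1+V/F(Kᵢ−1)), yᵢ = Kᵢxᵢ:
  methanol: x = 0.4182, y = 0.7737
  toluene: x = 0.2856, y = 0.1285
  n-octane: x = 0.2961, y = 0.0977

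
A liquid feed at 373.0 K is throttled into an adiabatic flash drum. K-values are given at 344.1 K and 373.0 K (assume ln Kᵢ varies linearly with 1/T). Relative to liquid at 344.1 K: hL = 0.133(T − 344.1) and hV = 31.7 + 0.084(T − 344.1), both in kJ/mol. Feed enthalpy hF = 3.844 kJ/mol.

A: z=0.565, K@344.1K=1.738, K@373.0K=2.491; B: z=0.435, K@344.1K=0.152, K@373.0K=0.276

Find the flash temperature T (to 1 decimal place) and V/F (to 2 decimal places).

T = 345.9 K, V/F = 0.11

Adiabatic flash: solve Rachford–Rice at each trial T, then check hF = ψ·hV(T) + (1−ψ)·hL(T).
  T = 344.1 K: K = (1.738, 0.152), RR gives ψ = 0.077, H_out = 2.436 kJ/mol
  T = 373.0 K: K = (2.491, 0.276), RR gives ψ = 0.489, H_out = 18.642 kJ/mol
  T = 358.6 K: K = (2.097, 0.208), RR gives ψ = 0.316, H_out = 11.736 kJ/mol
  T = 351.4 K: K = (1.914, 0.178), RR gives ψ = 0.212, H_out = 7.608 kJ/mol
  T = 347.8 K: K = (1.826, 0.165), RR gives ψ = 0.150, H_out = 5.221 kJ/mol
  T = 346.0 K: K = (1.783, 0.159), RR gives ψ = 0.116, H_out = 3.914 kJ/mol
Linear interpolation between T = 344.1 (H_out = 2.436) and T = 346.0 (H_out = 3.914) on hF = 3.844 gives T ≈ 345.9 K, at which ψ = 0.11.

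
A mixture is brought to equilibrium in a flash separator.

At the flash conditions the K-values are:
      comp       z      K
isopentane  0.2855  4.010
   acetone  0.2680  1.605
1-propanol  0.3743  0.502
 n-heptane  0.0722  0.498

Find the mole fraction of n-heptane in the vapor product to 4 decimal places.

y_n-heptane = 0.0593

Let β = V/F and solve Σ zᵢ(Kᵢ−1)/(1+β(Kᵢ−1)) = 0.
g(0) = ΣzᵢKᵢ − 1 = 0.7988 and g(1) = 1 − Σzᵢ/Kᵢ = -0.1288, so a root lies in (0, 1).
Newton–Raphson from β = 0.49:
  β = 0.4900: g = 0.17766, g' = -0.6751 → β = 0.7532
  β = 0.7532: g = 0.01787, g' = -0.5734 → β = 0.7843
Converged at β = 0.7843.
Compositions from xᵢ = zᵢ/(1+β(Kᵢ−1)), yᵢ = Kᵢxᵢ:
  isopentane: x = 0.0849, y = 0.3406
  acetone: x = 0.1818, y = 0.2917
  1-propanol: x = 0.6142, y = 0.3083
  n-heptane: x = 0.1191, y = 0.0593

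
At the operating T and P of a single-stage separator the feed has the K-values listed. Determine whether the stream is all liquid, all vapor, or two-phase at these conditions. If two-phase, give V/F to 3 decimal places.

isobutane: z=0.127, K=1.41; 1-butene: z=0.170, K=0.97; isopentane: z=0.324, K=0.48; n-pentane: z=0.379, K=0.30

ΣzᵢKᵢ = 0.613; Σzᵢ/Kᵢ = 2.204.
Since ΣzᵢKᵢ < 1 the mixture is below its bubble point — single liquid phase.

all liquid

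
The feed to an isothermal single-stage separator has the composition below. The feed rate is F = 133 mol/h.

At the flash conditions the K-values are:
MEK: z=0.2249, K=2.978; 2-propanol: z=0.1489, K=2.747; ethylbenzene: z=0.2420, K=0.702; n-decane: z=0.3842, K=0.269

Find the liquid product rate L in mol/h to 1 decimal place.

Newton iteration, β⁰ = 0.68:
  β = 0.6800: g = -0.34029, g' = -1.1004 → β = 0.3708
  β = 0.3708: g = -0.05183, g' = -0.8737 → β = 0.3114
  β = 0.3114: g = 0.00061, g' = -0.8978 → β = 0.3121
Converged at β = 0.3121.
Then V = β·F = 0.3121·133 = 41.5 mol/h and L = F − V = 91.5 mol/h.

L = 91.5 mol/h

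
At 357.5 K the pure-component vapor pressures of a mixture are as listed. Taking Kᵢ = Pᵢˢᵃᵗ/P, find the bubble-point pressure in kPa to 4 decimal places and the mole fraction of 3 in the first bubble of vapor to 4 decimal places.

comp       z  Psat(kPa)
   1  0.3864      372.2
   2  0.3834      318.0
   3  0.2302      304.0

At the bubble point ψ → 0, so ΣzᵢKᵢ = 1 with Kᵢ = Pᵢˢᵃᵗ/P ⇒ P = ΣzᵢPᵢˢᵃᵗ.
P = 0.3864·372.2 + 0.3834·318.0 + 0.2302·304.0 = 335.7201 kPa
yᵢ = zᵢPᵢˢᵃᵗ/P ⇒ y_3 = 0.2302·304.0/335.7201 = 0.2084

Pbub = 335.7201 kPa, y_3 = 0.2084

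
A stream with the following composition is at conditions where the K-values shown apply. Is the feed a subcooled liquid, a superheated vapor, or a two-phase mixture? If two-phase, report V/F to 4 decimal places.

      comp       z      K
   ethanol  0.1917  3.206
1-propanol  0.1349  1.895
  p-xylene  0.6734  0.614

two-phase, V/F = 0.4135

ΣzᵢKᵢ = 1.2837; Σzᵢ/Kᵢ = 1.2277.
Both exceed 1, so a two-phase solution exists.
Rachford–Rice: g(ψ) = Σ zᵢ(Kᵢ−1)/(1+ψ(Kᵢ−1)) = 0.
Newton–Raphson from ψ = 0.5:
  ψ = 0.5000: g = -0.03760, g' = -0.4166 → ψ = 0.4097
  ψ = 0.4097: g = 0.00169, g' = -0.4568 → ψ = 0.4134
Converged at ψ = 0.4135.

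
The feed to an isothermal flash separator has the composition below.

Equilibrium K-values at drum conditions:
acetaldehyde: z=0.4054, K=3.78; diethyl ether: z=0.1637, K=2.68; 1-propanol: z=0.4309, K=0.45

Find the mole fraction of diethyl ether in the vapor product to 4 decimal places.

y_diethyl ether = 0.1802

Rachford–Rice: g(ψ) = Σ zᵢ(Kᵢ−1)/(1+ψ(Kᵢ−1)) = 0.
g(0) = ΣzᵢKᵢ − 1 = 1.1650 and g(1) = 1 − Σzᵢ/Kᵢ = -0.1259, so a root lies in (0, 1).
Newton iteration, ψ⁰ = 0.5:
  ψ = 0.5000: g = 0.29413, g' = -0.9330 → ψ = 0.8153
  ψ = 0.8153: g = 0.03144, g' = -0.8043 → ψ = 0.8544
  ψ = 0.8544: g = -0.00022, g' = -0.8168 → ψ = 0.8541
Converged at ψ = 0.8541.
Compositions from xᵢ = zᵢ/(1+ψ(Kᵢ−1)), yᵢ = Kᵢxᵢ:
  acetaldehyde: x = 0.1201, y = 0.4541
  diethyl ether: x = 0.0672, y = 0.1802
  1-propanol: x = 0.8126, y = 0.3657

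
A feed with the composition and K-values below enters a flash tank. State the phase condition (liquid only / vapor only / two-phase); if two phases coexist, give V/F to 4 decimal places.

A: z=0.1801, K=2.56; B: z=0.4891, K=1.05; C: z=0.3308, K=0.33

two-phase, V/F = 0.1618

ΣzᵢKᵢ = 1.0838; Σzᵢ/Kᵢ = 1.5386.
Both exceed 1, so a two-phase solution exists.
Let ψ = V/F and solve Σ zᵢ(Kᵢ−1)/(1+ψ(Kᵢ−1)) = 0.
Iterate (Newton) starting at ψ = 0.41:
  ψ = 0.4100: g = -0.11026, g' = -0.4465 → ψ = 0.1631
  ψ = 0.1631: g = -0.00058, g' = -0.4669 → ψ = 0.1618
Converged at ψ = 0.1618.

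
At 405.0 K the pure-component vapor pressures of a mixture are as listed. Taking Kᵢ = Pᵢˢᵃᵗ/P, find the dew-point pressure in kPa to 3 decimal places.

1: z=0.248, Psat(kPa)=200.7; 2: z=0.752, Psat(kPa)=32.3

At the dew point ψ → 1, so Σzᵢ/Kᵢ = 1 with Kᵢ = Pᵢˢᵃᵗ/P ⇒ 1/P = Σzᵢ/Pᵢˢᵃᵗ.
1/P = 0.248/200.7 + 0.752/32.3 = 0.024517 ⇒ P = 40.787 kPa

Pdew = 40.787 kPa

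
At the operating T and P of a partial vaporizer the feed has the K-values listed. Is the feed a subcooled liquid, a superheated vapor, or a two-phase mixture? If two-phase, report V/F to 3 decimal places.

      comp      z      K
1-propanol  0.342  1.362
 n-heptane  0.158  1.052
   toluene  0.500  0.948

ΣzᵢKᵢ = 1.106; Σzᵢ/Kᵢ = 0.929.
Since Σzᵢ/Kᵢ < 1 the mixture is above its dew point — single vapor phase.

superheated vapor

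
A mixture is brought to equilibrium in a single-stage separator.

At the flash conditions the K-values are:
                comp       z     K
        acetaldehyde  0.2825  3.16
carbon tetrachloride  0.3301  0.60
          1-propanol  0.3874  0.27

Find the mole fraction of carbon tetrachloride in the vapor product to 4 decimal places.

Rachford–Rice: g(ψ) = Σ zᵢ(Kᵢ−1)/(1+ψ(Kᵢ−1)) = 0.
Check two-phase: ΣzᵢKᵢ = 1.1954 > 1 and Σzᵢ/Kᵢ = 2.0744 > 1, so g(0) = 0.1954 > 0 and g(1) = -1.0744 < 0.
Newton iteration, ψ⁰ = 0.67:
  ψ = 0.6700: g = -0.48457, g' = -1.1096 → ψ = 0.2333
  ψ = 0.2333: g = -0.08073, g' = -0.9469 → ψ = 0.1480
  ψ = 0.1480: g = 0.00495, g' = -1.0759 → ψ = 0.1526
Converged at ψ = 0.1526.
Compositions from xᵢ = zᵢ/(1+ψ(Kᵢ−1)), yᵢ = Kᵢxᵢ:
  acetaldehyde: x = 0.2125, y = 0.6713
  carbon tetrachloride: x = 0.3516, y = 0.2109
  1-propanol: x = 0.4360, y = 0.1177

y_carbon tetrachloride = 0.2109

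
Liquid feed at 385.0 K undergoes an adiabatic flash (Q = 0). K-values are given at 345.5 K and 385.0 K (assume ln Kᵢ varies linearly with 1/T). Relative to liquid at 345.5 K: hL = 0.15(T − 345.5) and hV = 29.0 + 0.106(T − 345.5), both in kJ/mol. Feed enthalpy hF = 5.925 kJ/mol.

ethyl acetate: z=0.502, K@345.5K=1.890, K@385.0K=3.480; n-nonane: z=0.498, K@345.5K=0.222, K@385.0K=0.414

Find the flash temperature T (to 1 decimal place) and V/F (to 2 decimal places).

Adiabatic flash: solve Rachford–Rice at each trial T, then check hF = ψ·hV(T) + (1−ψ)·hL(T).
  T = 345.5 K: K = (1.890, 0.222), RR gives ψ = 0.086, H_out = 2.485 kJ/mol
  T = 385.0 K: K = (3.480, 0.414), RR gives ψ = 0.656, H_out = 23.805 kJ/mol
  T = 365.2 K: K = (2.605, 0.308), RR gives ψ = 0.415, H_out = 14.638 kJ/mol
  T = 355.4 K: K = (2.231, 0.263), RR gives ψ = 0.276, H_out = 9.381 kJ/mol
  T = 350.4 K: K = (2.054, 0.242), RR gives ψ = 0.189, H_out = 6.190 kJ/mol
  T = 347.9 K: K = (1.969, 0.232), RR gives ψ = 0.139, H_out = 4.388 kJ/mol
  T = 349.1 K: K = (2.010, 0.236), RR gives ψ = 0.164, H_out = 5.273 kJ/mol
Linear interpolation between T = 349.1 (H_out = 5.273) and T = 350.4 (H_out = 6.190) on hF = 5.925 gives T ≈ 350.0 K, at which ψ = 0.18.

T = 350.0 K, V/F = 0.18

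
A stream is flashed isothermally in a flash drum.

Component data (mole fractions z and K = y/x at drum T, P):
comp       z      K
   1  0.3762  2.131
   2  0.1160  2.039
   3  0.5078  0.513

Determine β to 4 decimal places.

β = 0.5527

Rachford–Rice: g(β) = Σ zᵢ(Kᵢ−1)/(1+β(Kᵢ−1)) = 0.
Check two-phase: ΣzᵢKᵢ = 1.2987 > 1 and Σzᵢ/Kᵢ = 1.2233 > 1, so g(0) = 0.2987 > 0 and g(1) = -0.2233 < 0.
Newton iteration, β⁰ = 0.5:
  β = 0.5000: g = 0.02421, g' = -0.4610 → β = 0.5525
  β = 0.5525: g = 0.00009, g' = -0.4582 → β = 0.5527
Converged at β = 0.5527.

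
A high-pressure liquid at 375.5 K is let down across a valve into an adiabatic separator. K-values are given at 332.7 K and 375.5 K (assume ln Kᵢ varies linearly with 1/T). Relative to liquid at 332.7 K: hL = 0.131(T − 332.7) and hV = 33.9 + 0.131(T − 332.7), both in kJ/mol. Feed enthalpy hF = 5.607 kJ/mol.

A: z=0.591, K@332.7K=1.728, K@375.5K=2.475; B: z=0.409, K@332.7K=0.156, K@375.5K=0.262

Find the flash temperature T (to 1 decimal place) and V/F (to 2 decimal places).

Adiabatic flash: solve Rachford–Rice at each trial T, then check hF = ψ·hV(T) + (1−ψ)·hL(T).
  T = 332.7 K: K = (1.728, 0.156), RR gives ψ = 0.138, H_out = 4.693 kJ/mol
  T = 375.5 K: K = (2.475, 0.262), RR gives ψ = 0.524, H_out = 23.354 kJ/mol
  T = 354.1 K: K = (2.091, 0.205), RR gives ψ = 0.369, H_out = 15.303 kJ/mol
  T = 343.4 K: K = (1.906, 0.180), RR gives ψ = 0.269, H_out = 10.529 kJ/mol
  T = 338.0 K: K = (1.816, 0.168), RR gives ψ = 0.208, H_out = 7.760 kJ/mol
  T = 335.4 K: K = (1.772, 0.162), RR gives ψ = 0.176, H_out = 6.306 kJ/mol
  T = 334.0 K: K = (1.749, 0.159), RR gives ψ = 0.157, H_out = 5.484 kJ/mol
Linear interpolation between T = 334.0 (H_out = 5.484) and T = 335.4 (H_out = 6.306) on hF = 5.607 gives T ≈ 334.2 K, at which ψ = 0.16.

T = 334.2 K, V/F = 0.16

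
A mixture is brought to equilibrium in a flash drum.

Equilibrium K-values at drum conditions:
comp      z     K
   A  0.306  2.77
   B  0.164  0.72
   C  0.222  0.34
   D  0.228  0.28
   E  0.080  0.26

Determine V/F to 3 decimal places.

Material balance + equilibrium reduce to Σ zᵢ(Kᵢ−1)/(1+V/F(Kᵢ−1)) = 0.
Check two-phase: ΣzᵢKᵢ = 1.126 > 1 and Σzᵢ/Kᵢ = 2.113 > 1, so g(0) = 0.126 > 0 and g(1) = -1.113 < 0.
Newton–Raphson from V/F = 0.5:
  V/F = 0.500: g = -0.3352, g' = -0.902 → V/F = 0.128
  V/F = 0.128: g = -0.0125, g' = -0.963 → V/F = 0.115
Converged at V/F = 0.115.

V/F = 0.115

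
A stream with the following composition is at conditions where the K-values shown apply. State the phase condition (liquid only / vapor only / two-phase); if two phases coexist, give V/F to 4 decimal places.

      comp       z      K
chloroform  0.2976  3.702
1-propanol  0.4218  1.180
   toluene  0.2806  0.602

ΣzᵢKᵢ = 1.7684; Σzᵢ/Kᵢ = 0.9040.
Since Σzᵢ/Kᵢ < 1 the mixture is above its dew point — single vapor phase.

vapor only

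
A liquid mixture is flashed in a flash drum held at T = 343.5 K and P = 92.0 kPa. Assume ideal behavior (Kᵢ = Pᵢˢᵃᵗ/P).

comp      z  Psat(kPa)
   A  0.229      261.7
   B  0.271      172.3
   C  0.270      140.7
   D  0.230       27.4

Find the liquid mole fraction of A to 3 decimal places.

Raoult's law: Kᵢ = Pᵢˢᵃᵗ/P = Pᵢˢᵃᵗ/92.0.
  K_A = 261.7/92.0 = 2.84457, K_B = 172.3/92.0 = 1.87283, K_C = 140.7/92.0 = 1.52935, K_D = 27.4/92.0 = 0.29783
Iterate (Newton) starting at ψ = 0.5:
  ψ = 0.500: g = 0.2485, g' = -0.628 → ψ = 0.896
  ψ = 0.896: g = -0.0467, g' = -1.035 → ψ = 0.851
  ψ = 0.851: g = -0.0027, g' = -0.922 → ψ = 0.848
Converged at ψ = 0.848.
Compositions from xᵢ = zᵢ/(1+ψ(Kᵢ−1)), yᵢ = Kᵢxᵢ:
  A: x = 0.089, y = 0.254
  B: x = 0.156, y = 0.292
  C: x = 0.186, y = 0.285
  D: x = 0.569, y = 0.169

x_A = 0.089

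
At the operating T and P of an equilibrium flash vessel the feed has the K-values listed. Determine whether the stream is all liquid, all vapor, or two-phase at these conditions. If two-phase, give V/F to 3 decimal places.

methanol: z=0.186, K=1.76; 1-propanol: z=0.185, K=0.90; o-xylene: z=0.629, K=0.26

all liquid

ΣzᵢKᵢ = 0.657; Σzᵢ/Kᵢ = 2.730.
Since ΣzᵢKᵢ < 1 the mixture is below its bubble point — single liquid phase.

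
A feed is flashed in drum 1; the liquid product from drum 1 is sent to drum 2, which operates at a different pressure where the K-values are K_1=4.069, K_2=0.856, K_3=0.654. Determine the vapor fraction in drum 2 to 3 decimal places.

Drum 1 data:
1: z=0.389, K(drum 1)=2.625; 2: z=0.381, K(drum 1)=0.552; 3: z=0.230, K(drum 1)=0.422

V/F (drum 2) = 0.761

Drum 1:
Material balance + equilibrium reduce to Σ zᵢ(Kᵢ−1)/(1+ψ₁(Kᵢ−1)) = 0.
Check two-phase: ΣzᵢKᵢ = 1.328 > 1 and Σzᵢ/Kᵢ = 1.383 > 1, so g(0) = 0.328 > 0 and g(1) = -0.383 < 0.
Newton iteration, ψ₁⁰ = 0.5:
  ψ₁ = 0.500: g = -0.0582, g' = -0.592 → ψ₁ = 0.402
  ψ₁ = 0.402: g = 0.0012, g' = -0.620 → ψ₁ = 0.404
Converged at ψ₁ = 0.404.
Drum-1 compositions:
  1: x = 0.235, y = 0.617
  2: x = 0.465, y = 0.257
  3: x = 0.300, y = 0.127
Drum-2 feed = drum-1 liquid: z₂ = (0.2349, 0.4651, 0.3000).
Drum 2:
Rachford–Rice: g(ψ₂) = Σ zᵢ(Kᵢ−1)/(1+ψ₂(Kᵢ−1)) = 0.
Check two-phase: ΣzᵢKᵢ = 1.550 > 1 and Σzᵢ/Kᵢ = 1.060 > 1, so g(0) = 0.550 > 0 and g(1) = -0.060 < 0.
Newton iteration, ψ₂⁰ = 0.34:
  ψ₂ = 0.340: g = 0.1648, g' = -0.587 → ψ₂ = 0.621
  ψ₂ = 0.621: g = 0.0424, g' = -0.332 → ψ₂ = 0.749
  ψ₂ = 0.749: g = 0.0035, g' = -0.281 → ψ₂ = 0.761
Converged at ψ₂ = 0.761.
  1: x = 0.070, y = 0.287
  2: x = 0.522, y = 0.447
  3: x = 0.407, y = 0.266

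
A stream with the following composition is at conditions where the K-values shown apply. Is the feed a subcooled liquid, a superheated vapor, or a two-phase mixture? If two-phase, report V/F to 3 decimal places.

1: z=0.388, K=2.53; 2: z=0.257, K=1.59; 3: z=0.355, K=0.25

ΣzᵢKᵢ = 1.479; Σzᵢ/Kᵢ = 1.735.
Both exceed 1, so a two-phase solution exists.
Let ψ = V/F and solve Σ zᵢ(Kᵢ−1)/(1+ψ(Kᵢ−1)) = 0.
Newton–Raphson from ψ = 0.43:
  ψ = 0.430: g = 0.0860, g' = -0.822 → ψ = 0.535
  ψ = 0.535: g = -0.0026, g' = -0.883 → ψ = 0.532
Converged at ψ = 0.532.

two-phase, V/F = 0.532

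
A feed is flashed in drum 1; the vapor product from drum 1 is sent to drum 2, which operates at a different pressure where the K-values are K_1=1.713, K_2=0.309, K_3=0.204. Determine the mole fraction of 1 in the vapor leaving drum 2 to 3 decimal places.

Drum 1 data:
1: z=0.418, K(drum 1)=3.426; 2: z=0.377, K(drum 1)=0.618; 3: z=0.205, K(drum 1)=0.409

Drum 1:
Let ψ₁ = V/F and solve Σ zᵢ(Kᵢ−1)/(1+ψ₁(Kᵢ−1)) = 0.
Check two-phase: ΣzᵢKᵢ = 1.749 > 1 and Σzᵢ/Kᵢ = 1.233 > 1, so g(0) = 0.749 > 0 and g(1) = -0.233 < 0.
Newton iteration, ψ₁⁰ = 0.52:
  ψ₁ = 0.520: g = 0.0938, g' = -0.716 → ψ₁ = 0.651
  ψ₁ = 0.651: g = 0.0046, g' = -0.656 → ψ₁ = 0.658
Converged at ψ₁ = 0.658.
Drum-1 compositions:
  1: x = 0.161, y = 0.552
  2: x = 0.504, y = 0.311
  3: x = 0.335, y = 0.137
Drum-2 feed = drum-1 vapor: z₂ = (0.5516, 0.3112, 0.1372).
Drum 2:
Newton–Raphson from ψ₂ = 0.65:
  ψ₂ = 0.650: g = -0.3479, g' = -0.994 → ψ₂ = 0.300
  ψ₂ = 0.300: g = -0.0907, g' = -0.577 → ψ₂ = 0.143
  ψ₂ = 0.143: g = -0.0048, g' = -0.525 → ψ₂ = 0.134
Converged at ψ₂ = 0.134.
  1: x = 0.504, y = 0.863
  2: x = 0.343, y = 0.106
  3: x = 0.154, y = 0.031

y_1 (drum 2) = 0.863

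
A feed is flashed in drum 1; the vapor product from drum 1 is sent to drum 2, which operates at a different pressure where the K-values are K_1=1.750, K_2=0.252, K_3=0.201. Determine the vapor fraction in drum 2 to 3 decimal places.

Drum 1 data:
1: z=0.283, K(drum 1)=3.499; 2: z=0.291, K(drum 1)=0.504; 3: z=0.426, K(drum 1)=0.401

Drum 1:
Rachford–Rice: g(ψ₁) = Σ zᵢ(Kᵢ−1)/(1+ψ₁(Kᵢ−1)) = 0.
Feasibility: ΣzᵢKᵢ = 1.308, Σzᵢ/Kᵢ = 1.721 — both > 1, two phases present.
Iterate (Newton) starting at ψ₁ = 0.46:
  ψ₁ = 0.460: g = -0.2102, g' = -0.794 → ψ₁ = 0.195
  ψ₁ = 0.195: g = 0.0266, g' = -1.082 → ψ₁ = 0.220
Converged at ψ₁ = 0.220.
Drum-1 compositions:
  1: x = 0.182, y = 0.639
  2: x = 0.327, y = 0.165
  3: x = 0.491, y = 0.197
Drum-2 feed = drum-1 vapor: z₂ = (0.6385, 0.1647, 0.1968).
Drum 2:
Iterate (Newton) starting at ψ₂ = 0.5:
  ψ₂ = 0.500: g = -0.1103, g' = -0.774 → ψ₂ = 0.357
  ψ₂ = 0.357: g = -0.0105, g' = -0.641 → ψ₂ = 0.341
Converged at ψ₂ = 0.341.
  1: x = 0.509, y = 0.890
  2: x = 0.221, y = 0.056
  3: x = 0.270, y = 0.054

V/F (drum 2) = 0.341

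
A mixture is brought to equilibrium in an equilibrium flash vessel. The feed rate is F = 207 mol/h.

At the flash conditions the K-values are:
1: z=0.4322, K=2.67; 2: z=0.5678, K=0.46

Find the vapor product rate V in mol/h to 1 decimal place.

V = 95.3 mol/h

Binary case is linear: z₁(K₁−1)(1+ψ(K₂−1)) + z₂(K₂−1)(1+ψ(K₁−1)) = 0
⇒ ψ = [z₁(K₁−1)+z₂(K₂−1)] / [−(K₁−1)(K₂−1)] = 0.41516/0.90180 = 0.4604
Then V = ψ·F = 0.4604·207 = 95.3 mol/h and L = F − V = 111.7 mol/h.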